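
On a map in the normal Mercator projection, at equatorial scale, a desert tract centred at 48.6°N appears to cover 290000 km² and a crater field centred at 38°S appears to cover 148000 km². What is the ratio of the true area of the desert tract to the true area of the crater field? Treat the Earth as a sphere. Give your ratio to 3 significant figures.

1.38

Mercator's areal exaggeration is sec²φ; hence true area = (apparent area) · cos²φ.
True area of desert tract: 290000 × cos²(48.6°) = 290000 × 0.4373 = 126800 km².
True area of crater field: 148000 × cos²(38°) = 148000 × 0.6210 = 91900 km².
Ratio = 126800 / 91900 ≈ 1.38.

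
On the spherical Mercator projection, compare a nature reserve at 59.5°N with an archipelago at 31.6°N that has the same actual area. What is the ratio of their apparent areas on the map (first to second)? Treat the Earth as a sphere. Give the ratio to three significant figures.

Mercator is conformal with k = sec φ, so areal scale = k² = sec²φ.
At 59.5°: sec²(59.5°) = 1/0.5075² = 3.882.
At 31.6°: sec²(31.6°) = 1/0.8517² = 1.378.
Ratio = 3.882/1.378 = cos²(31.6°)/cos²(59.5°) ≈ 2.82.

2.82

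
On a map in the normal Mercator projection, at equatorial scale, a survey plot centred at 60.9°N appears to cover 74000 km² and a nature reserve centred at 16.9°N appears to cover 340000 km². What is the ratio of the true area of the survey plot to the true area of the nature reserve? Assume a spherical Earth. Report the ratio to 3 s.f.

0.0562

Since Mercator area scale is 1/cos²φ, the true area equals the apparent area multiplied by cos²φ.
True area of survey plot: 74000 × cos²(60.9°) = 74000 × 0.2365 = 17500 km².
True area of nature reserve: 340000 × cos²(16.9°) = 340000 × 0.9155 = 311300 km².
Ratio = 17500 / 311300 ≈ 0.0562.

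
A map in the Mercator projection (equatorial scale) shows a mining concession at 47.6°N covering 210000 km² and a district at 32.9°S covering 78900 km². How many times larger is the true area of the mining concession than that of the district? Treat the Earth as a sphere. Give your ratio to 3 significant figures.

1.72

On Mercator the areal scale is sec²φ, so true area = apparent × cos²φ.
True area of mining concession: 210000 × cos²(47.6°) = 210000 × 0.4547 = 95480 km².
True area of district: 78900 × cos²(32.9°) = 78900 × 0.7050 = 55620 km².
Ratio = 95480 / 55620 ≈ 1.72.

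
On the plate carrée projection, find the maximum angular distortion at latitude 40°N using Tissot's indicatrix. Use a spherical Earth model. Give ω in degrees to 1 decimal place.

For the equirectangular projection with φ₀ = 0 (plate carrée), h = 1 along meridians and k = sec φ along parallels.
At 40°: h = 1.000, k = 1.305; principal scales a = 1.305, b = 1.000.
sin(ω/2) = (a − b)/(a + b) = 0.3054/2.305 = 0.1325, so ω = 2 arcsin(0.1325) ≈ 15.2°.

15.2°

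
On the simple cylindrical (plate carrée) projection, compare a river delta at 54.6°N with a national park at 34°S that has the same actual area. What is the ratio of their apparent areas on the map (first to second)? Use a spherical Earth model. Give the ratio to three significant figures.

Plate carrée maps x = Rλ, y = Rφ. The meridian scale is h = 1 and the parallel scale is k = 1/cos φ = sec φ.
Areal scale at 54.6°: h·k = 1.000 × 1.726 = 1.726.
Areal scale at 34°: h·k = 1.000 × 1.206 = 1.206.
Ratio = 1.726/1.206 ≈ 1.43.

1.43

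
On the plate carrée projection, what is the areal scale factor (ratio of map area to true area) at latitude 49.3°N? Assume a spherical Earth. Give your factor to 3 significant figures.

1.53

In the plate carrée (x = Rλ, y = Rφ), meridians are true-scale (h = 1) and parallels are stretched by k = sec φ.
Areal scale = h·k = 1 × sec φ; at 49.3°, h = 1.000, k = 1.534, so h·k = 1.534.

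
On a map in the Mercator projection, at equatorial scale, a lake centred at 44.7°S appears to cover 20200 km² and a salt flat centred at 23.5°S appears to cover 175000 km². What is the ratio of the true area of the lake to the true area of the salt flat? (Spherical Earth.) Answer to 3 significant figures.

On Mercator the areal scale is sec²φ, so true area = apparent × cos²φ.
True area of lake: 20200 × cos²(44.7°) = 20200 × 0.5052 = 10210 km².
True area of salt flat: 175000 × cos²(23.5°) = 175000 × 0.8410 = 147200 km².
Ratio = 10210 / 147200 ≈ 0.0693.

0.0693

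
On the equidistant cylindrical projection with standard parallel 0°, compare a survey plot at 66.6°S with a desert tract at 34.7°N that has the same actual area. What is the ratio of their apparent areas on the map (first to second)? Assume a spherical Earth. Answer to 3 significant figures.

2.07

Plate carrée maps x = Rλ, y = Rφ. The meridian scale is h = 1 and the parallel scale is k = 1/cos φ = sec φ.
Areal scale at 66.6°: h·k = 1.000 × 2.518 = 2.518.
Areal scale at 34.7°: h·k = 1.000 × 1.216 = 1.216.
Ratio = 2.518/1.216 ≈ 2.07.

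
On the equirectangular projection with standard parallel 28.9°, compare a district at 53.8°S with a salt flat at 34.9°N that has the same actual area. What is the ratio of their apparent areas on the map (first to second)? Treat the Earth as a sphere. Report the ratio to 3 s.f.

The equidistant cylindrical projection with φ₀ = 28.9° has h = 1 (meridians true) and k = cos φ₀ / cos φ along parallels.
Areal scale at 53.8°: h·k = 1.000 × 1.482 = 1.482.
Areal scale at 34.9°: h·k = 1.000 × 1.067 = 1.067.
Ratio = 1.482/1.067 ≈ 1.39.

1.39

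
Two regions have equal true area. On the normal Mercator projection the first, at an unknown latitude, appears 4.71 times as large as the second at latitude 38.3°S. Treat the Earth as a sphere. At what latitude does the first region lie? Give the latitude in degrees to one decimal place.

For equal true areas on Mercator, apparent areas scale as sec²φ, so the ratio is cos²φ₂ / cos²φ₁.
cos²φ₂ / cos²φ₁ = 4.71  ⇒  cos φ₁ = cos 38.3° / √4.71 = 0.7848/2.170 = 0.3616.
φ₁ = arccos(0.3616) ≈ 68.8°.

68.8°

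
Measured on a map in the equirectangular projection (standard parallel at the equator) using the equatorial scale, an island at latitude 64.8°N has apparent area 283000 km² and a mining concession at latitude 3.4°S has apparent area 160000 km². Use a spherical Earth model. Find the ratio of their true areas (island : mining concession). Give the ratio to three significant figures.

0.754

On the plate carrée, areal scale = h·k = 1 × sec φ, so true area = apparent × cos φ.
True area of island: 283000 × cos(64.8°) = 283000 × 0.4258 = 120500 km².
True area of mining concession: 160000 × cos(3.4°) = 160000 × 0.9982 = 159700 km².
Ratio = 120500 / 159700 ≈ 0.754.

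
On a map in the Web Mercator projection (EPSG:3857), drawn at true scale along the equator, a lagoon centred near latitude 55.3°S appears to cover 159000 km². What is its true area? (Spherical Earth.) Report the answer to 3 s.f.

51500 km²

The Mercator projection is conformal; its linear scale factor is the same in every direction and equals sec φ = 1/cos φ.
Areal scale = k² = sec²φ = 1/cos²(55.3°) = 1/0.5693² = 3.086.
True area = apparent / (areal scale) = 159000 / 3.086 ≈ 51500 km².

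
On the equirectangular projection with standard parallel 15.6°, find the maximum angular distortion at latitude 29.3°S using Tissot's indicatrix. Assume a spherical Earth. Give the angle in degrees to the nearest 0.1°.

5.7°

With standard parallel φ₀ = 15.6°, the equirectangular projection gives x = Rλ cos φ₀, y = Rφ, so h = 1 and k = cos 15.6° / cos φ.
At 29.3°: h = 1.000, k = 1.104; principal scales a = 1.104, b = 1.000.
sin(ω/2) = (a − b)/(a + b) = 0.1045/2.104 = 0.04964, so ω = 2 arcsin(0.04964) ≈ 5.7°.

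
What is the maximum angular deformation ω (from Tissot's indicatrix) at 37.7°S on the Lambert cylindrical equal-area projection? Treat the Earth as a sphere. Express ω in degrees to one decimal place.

26.6°

The Lambert cylindrical equal-area projection is the cylindrical equal-area projection with its standard parallel at the equator (φ₀ = 0). A cylindrical equal-area projection with standard parallel φ₀ has meridian scale h = cos φ / cos φ₀ and parallel scale k = cos φ₀ / cos φ (so areas are preserved, h·k = 1).
At 37.7°: h = 0.7912, k = 1.264; principal scales a = 1.264, b = 0.7912.
sin(ω/2) = (a − b)/(a + b) = 0.4726/2.055 = 0.2300, so ω = 2 arcsin(0.2300) ≈ 26.6°.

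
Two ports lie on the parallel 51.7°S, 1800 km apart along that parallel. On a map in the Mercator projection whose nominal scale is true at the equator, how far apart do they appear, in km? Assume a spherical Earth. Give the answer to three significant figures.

2900 km

For Mercator, h = k = sec φ (a conformal cylindrical projection has a single point scale, 1/cos φ).
Along the parallel, k = sec 51.7° = 1/0.6198 = 1.613.
Map distance = 1800 × 1.613 ≈ 2900 km.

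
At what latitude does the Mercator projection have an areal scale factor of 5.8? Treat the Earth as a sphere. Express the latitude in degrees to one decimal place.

Mercator areal scale is sec²φ.
sec²φ = 5.8  ⇒  cos²φ = 0.1724  ⇒  cos φ = 0.4152.
φ = arccos(0.4152) ≈ 65.5°.

65.5°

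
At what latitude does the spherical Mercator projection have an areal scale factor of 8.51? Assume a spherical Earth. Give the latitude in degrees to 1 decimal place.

Mercator areal scale is sec²φ.
sec²φ = 8.51  ⇒  cos²φ = 0.1175  ⇒  cos φ = 0.3428.
φ = arccos(0.3428) ≈ 70.0°.

70.0°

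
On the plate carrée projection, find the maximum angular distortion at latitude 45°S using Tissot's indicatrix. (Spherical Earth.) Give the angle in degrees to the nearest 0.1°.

19.8°

Plate carrée maps x = Rλ, y = Rφ. The meridian scale is h = 1 and the parallel scale is k = 1/cos φ = sec φ.
At 45°: h = 1.000, k = 1.414; principal scales a = 1.414, b = 1.000.
sin(ω/2) = (a − b)/(a + b) = 0.4142/2.414 = 0.1716, so ω = 2 arcsin(0.1716) ≈ 19.8°.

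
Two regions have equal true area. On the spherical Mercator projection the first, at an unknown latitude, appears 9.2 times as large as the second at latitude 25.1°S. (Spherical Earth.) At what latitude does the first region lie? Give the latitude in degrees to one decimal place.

72.6°

Mercator areal scale is sec²φ, so apparent-area ratio = sec²φ₁ / sec²φ₂ = cos²φ₂ / cos²φ₁.
cos²φ₂ / cos²φ₁ = 9.2  ⇒  cos φ₁ = cos 25.1° / √9.2 = 0.9056/3.033 = 0.2986.
φ₁ = arccos(0.2986) ≈ 72.6°.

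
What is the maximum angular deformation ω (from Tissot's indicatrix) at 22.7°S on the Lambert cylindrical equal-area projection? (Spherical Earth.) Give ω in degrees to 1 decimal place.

The Lambert cylindrical equal-area projection is the cylindrical equal-area projection with its standard parallel at the equator (φ₀ = 0). Cylindrical equal-area (φ₀ = 0°): h = cos φ / cos 0° along meridians, k = cos 0° / cos φ along parallels; h·k = 1.
At 22.7°: h = 0.9225, k = 1.084; principal scales a = 1.084, b = 0.9225.
sin(ω/2) = (a − b)/(a + b) = 0.1614/2.007 = 0.08045, so ω = 2 arcsin(0.08045) ≈ 9.2°.

9.2°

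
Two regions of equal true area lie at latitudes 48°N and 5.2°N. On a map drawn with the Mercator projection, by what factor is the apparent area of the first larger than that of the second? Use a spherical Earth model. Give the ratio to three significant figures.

On Mercator, area is exaggerated by sec²φ = 1/cos²φ.
At 48°: sec²(48°) = 1/0.6691² = 2.233.
At 5.2°: sec²(5.2°) = 1/0.9959² = 1.008.
Ratio = 2.233/1.008 = cos²(5.2°)/cos²(48°) ≈ 2.22.

2.22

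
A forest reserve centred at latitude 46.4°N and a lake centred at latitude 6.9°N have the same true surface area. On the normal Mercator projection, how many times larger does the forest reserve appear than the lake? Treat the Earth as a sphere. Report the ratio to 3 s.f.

2.07

On Mercator, area is exaggerated by sec²φ = 1/cos²φ.
At 46.4°: sec²(46.4°) = 1/0.6896² = 2.103.
At 6.9°: sec²(6.9°) = 1/0.9928² = 1.015.
Ratio = 2.103/1.015 = cos²(6.9°)/cos²(46.4°) ≈ 2.07.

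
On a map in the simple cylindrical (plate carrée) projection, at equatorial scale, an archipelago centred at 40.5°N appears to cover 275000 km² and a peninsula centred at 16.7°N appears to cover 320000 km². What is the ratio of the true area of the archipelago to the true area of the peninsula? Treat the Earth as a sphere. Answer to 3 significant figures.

0.682

Plate carrée has h = 1 and k = sec φ, giving areal scale sec φ; true area = (apparent area) · cos φ.
True area of archipelago: 275000 × cos(40.5°) = 275000 × 0.7604 = 209100 km².
True area of peninsula: 320000 × cos(16.7°) = 320000 × 0.9578 = 306500 km².
Ratio = 209100 / 306500 ≈ 0.682.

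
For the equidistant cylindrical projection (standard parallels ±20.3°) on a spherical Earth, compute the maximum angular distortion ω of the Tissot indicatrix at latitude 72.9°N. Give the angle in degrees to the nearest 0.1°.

With standard parallel φ₀ = 20.3°, the equirectangular projection gives x = Rλ cos φ₀, y = Rφ, so h = 1 and k = cos 20.3° / cos φ.
At 72.9°: h = 1.000, k = 3.190; principal scales a = 3.190, b = 1.000.
sin(ω/2) = (a − b)/(a + b) = 2.190/4.190 = 0.5226, so ω = 2 arcsin(0.5226) ≈ 63.0°.

63.0°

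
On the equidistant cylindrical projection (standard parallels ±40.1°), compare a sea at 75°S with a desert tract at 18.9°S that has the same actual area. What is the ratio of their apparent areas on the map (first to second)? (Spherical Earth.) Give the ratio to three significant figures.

The equidistant cylindrical projection with φ₀ = 40.1° has h = 1 (meridians true) and k = cos φ₀ / cos φ along parallels.
Areal scale at 75°: h·k = 1.000 × 2.955 = 2.955.
Areal scale at 18.9°: h·k = 1.000 × 0.8085 = 0.8085.
Ratio = 2.955/0.8085 ≈ 3.66.

3.66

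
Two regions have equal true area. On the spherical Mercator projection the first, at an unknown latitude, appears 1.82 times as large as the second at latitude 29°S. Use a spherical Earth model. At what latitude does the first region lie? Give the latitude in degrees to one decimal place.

49.6°

For equal true areas on Mercator, apparent areas scale as sec²φ, so the ratio is cos²φ₂ / cos²φ₁.
cos²φ₂ / cos²φ₁ = 1.82  ⇒  cos φ₁ = cos 29° / √1.82 = 0.8746/1.349 = 0.6483.
φ₁ = arccos(0.6483) ≈ 49.6°.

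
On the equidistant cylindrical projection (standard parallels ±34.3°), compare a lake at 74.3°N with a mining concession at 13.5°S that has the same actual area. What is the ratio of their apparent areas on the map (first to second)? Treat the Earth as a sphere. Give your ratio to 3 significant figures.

3.59

In the equirectangular projection with standard parallel φ₀ = 34.3° (x = Rλ cos φ₀, y = Rφ), meridians are true-scale (h = 1) and the parallel scale is k = cos φ₀ / cos φ.
Areal scale at 74.3°: h·k = 1.000 × 3.053 = 3.053.
Areal scale at 13.5°: h·k = 1.000 × 0.8496 = 0.8496.
Ratio = 3.053/0.8496 ≈ 3.59.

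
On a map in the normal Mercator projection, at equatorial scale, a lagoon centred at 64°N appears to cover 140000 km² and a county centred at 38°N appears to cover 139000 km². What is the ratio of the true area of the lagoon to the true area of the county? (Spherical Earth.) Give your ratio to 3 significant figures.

Mercator's areal exaggeration is sec²φ; hence true area = (apparent area) · cos²φ.
True area of lagoon: 140000 × cos²(64°) = 140000 × 0.1922 = 26900 km².
True area of county: 139000 × cos²(38°) = 139000 × 0.6210 = 86310 km².
Ratio = 26900 / 86310 ≈ 0.312.

0.312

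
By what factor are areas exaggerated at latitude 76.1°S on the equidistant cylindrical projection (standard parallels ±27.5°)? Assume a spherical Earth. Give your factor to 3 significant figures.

With standard parallel φ₀ = 27.5°, the equirectangular projection gives x = Rλ cos φ₀, y = Rφ, so h = 1 and k = cos 27.5° / cos φ.
Areal scale = h·k = 1 × cos φ₀ / cos φ; at 76.1°, h = 1.000, k = 3.692, so h·k = 3.692.

3.69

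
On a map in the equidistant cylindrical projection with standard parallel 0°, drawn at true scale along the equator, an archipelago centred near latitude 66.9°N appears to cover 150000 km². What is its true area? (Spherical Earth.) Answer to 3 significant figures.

In the plate carrée (x = Rλ, y = Rφ), meridians are true-scale (h = 1) and parallels are stretched by k = sec φ.
Areal scale = h·k = 1 × sec φ; at 66.9°, h = 1.000, k = 2.549, so h·k = 2.549.
True area = apparent / (areal scale) = 150000 / 2.549 ≈ 58900 km².

58900 km²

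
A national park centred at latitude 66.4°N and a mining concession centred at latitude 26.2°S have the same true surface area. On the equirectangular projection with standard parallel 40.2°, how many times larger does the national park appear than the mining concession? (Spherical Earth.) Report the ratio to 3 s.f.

In the equirectangular projection with standard parallel φ₀ = 40.2° (x = Rλ cos φ₀, y = Rφ), meridians are true-scale (h = 1) and the parallel scale is k = cos φ₀ / cos φ.
Areal scale at 66.4°: h·k = 1.000 × 1.908 = 1.908.
Areal scale at 26.2°: h·k = 1.000 × 0.8513 = 0.8513.
Ratio = 1.908/0.8513 ≈ 2.24.

2.24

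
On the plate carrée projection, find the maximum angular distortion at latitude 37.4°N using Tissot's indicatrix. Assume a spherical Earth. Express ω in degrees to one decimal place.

Plate carrée maps x = Rλ, y = Rφ. The meridian scale is h = 1 and the parallel scale is k = 1/cos φ = sec φ.
At 37.4°: h = 1.000, k = 1.259; principal scales a = 1.259, b = 1.000.
sin(ω/2) = (a − b)/(a + b) = 0.2588/2.259 = 0.1146, so ω = 2 arcsin(0.1146) ≈ 13.2°.

13.2°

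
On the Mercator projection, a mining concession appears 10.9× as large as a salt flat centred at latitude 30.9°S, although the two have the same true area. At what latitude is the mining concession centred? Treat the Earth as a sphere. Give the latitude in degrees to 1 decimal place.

On Mercator, (apparent₁)/(apparent₂) = sec²φ₁ / sec²φ₂ when true areas are equal.
cos²φ₂ / cos²φ₁ = 10.9  ⇒  cos φ₁ = cos 30.9° / √10.9 = 0.8581/3.302 = 0.2599.
φ₁ = arccos(0.2599) ≈ 74.9°.

74.9°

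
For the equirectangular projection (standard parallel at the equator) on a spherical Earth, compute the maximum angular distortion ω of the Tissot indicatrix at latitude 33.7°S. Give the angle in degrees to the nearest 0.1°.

10.5°

In the plate carrée (x = Rλ, y = Rφ), meridians are true-scale (h = 1) and parallels are stretched by k = sec φ.
At 33.7°: h = 1.000, k = 1.202; principal scales a = 1.202, b = 1.000.
sin(ω/2) = (a − b)/(a + b) = 0.2020/2.202 = 0.09173, so ω = 2 arcsin(0.09173) ≈ 10.5°.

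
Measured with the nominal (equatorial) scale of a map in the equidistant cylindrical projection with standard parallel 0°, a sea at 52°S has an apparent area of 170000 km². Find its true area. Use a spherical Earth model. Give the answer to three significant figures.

105000 km²

For the equirectangular projection with φ₀ = 0 (plate carrée), h = 1 along meridians and k = sec φ along parallels.
Areal scale = h·k = 1 × sec φ; at 52°, h = 1.000, k = 1.624, so h·k = 1.624.
True area = apparent / (areal scale) = 170000 / 1.624 ≈ 105000 km².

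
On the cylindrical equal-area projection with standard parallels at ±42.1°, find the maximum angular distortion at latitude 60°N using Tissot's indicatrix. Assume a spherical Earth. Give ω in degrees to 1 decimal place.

Cylindrical equal-area (φ₀ = 42.1°): h = cos φ / cos 42.1° along meridians, k = cos 42.1° / cos φ along parallels; h·k = 1.
At 60°: h = 0.6739, k = 1.484; principal scales a = 1.484, b = 0.6739.
sin(ω/2) = (a − b)/(a + b) = 0.8101/2.158 = 0.3754, so ω = 2 arcsin(0.3754) ≈ 44.1°.

44.1°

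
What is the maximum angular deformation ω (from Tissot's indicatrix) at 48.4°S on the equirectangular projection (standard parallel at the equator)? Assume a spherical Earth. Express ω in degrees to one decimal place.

In the plate carrée (x = Rλ, y = Rφ), meridians are true-scale (h = 1) and parallels are stretched by k = sec φ.
At 48.4°: h = 1.000, k = 1.506; principal scales a = 1.506, b = 1.000.
sin(ω/2) = (a − b)/(a + b) = 0.5062/2.506 = 0.2020, so ω = 2 arcsin(0.2020) ≈ 23.3°.

23.3°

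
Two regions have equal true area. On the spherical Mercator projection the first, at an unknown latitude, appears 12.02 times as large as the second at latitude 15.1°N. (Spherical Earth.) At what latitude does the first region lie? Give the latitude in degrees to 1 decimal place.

73.8°

For equal true areas on Mercator, apparent areas scale as sec²φ, so the ratio is cos²φ₂ / cos²φ₁.
cos²φ₂ / cos²φ₁ = 12.02  ⇒  cos φ₁ = cos 15.1° / √12.02 = 0.9655/3.467 = 0.2785.
φ₁ = arccos(0.2785) ≈ 73.8°.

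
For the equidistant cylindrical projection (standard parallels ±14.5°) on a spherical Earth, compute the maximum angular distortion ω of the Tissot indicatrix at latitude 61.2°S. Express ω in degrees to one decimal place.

39.2°

In the equirectangular projection with standard parallel φ₀ = 14.5° (x = Rλ cos φ₀, y = Rφ), meridians are true-scale (h = 1) and the parallel scale is k = cos φ₀ / cos φ.
At 61.2°: h = 1.000, k = 2.010; principal scales a = 2.010, b = 1.000.
sin(ω/2) = (a − b)/(a + b) = 1.010/3.010 = 0.3355, so ω = 2 arcsin(0.3355) ≈ 39.2°.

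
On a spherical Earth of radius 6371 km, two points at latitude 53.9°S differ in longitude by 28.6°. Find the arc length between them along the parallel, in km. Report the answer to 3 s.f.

Arc length along a parallel = R cos φ · Δλ (with Δλ in radians).
= 6371 × cos 53.9° × (28.6° × π/180) = 6371 × 0.5892 × 0.4992 ≈ 1870 km.

1870 km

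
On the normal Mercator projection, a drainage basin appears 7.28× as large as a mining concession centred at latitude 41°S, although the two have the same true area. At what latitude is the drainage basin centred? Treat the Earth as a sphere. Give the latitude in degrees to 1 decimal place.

73.8°

For equal true areas on Mercator, apparent areas scale as sec²φ, so the ratio is cos²φ₂ / cos²φ₁.
cos²φ₂ / cos²φ₁ = 7.28  ⇒  cos φ₁ = cos 41° / √7.28 = 0.7547/2.698 = 0.2797.
φ₁ = arccos(0.2797) ≈ 73.8°.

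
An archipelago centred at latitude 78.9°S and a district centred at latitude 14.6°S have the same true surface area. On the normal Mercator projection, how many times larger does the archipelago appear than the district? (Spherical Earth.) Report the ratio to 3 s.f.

On Mercator, area is exaggerated by sec²φ = 1/cos²φ.
At 78.9°: sec²(78.9°) = 1/0.1925² = 26.98.
At 14.6°: sec²(14.6°) = 1/0.9677² = 1.068.
Ratio = 26.98/1.068 = cos²(14.6°)/cos²(78.9°) ≈ 25.3.

25.3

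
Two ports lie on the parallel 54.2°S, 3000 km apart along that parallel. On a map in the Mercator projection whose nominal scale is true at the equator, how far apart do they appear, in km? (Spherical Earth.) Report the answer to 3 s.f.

The Mercator projection is conformal; its linear scale factor is the same in every direction and equals sec φ = 1/cos φ.
Along the parallel, k = sec 54.2° = 1/0.5850 = 1.710.
Map distance = 3000 × 1.710 ≈ 5130 km.

5130 km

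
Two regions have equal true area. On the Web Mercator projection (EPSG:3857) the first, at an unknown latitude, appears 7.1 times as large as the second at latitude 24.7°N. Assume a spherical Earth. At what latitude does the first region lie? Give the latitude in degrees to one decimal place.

On Mercator, (apparent₁)/(apparent₂) = sec²φ₁ / sec²φ₂ when true areas are equal.
cos²φ₂ / cos²φ₁ = 7.1  ⇒  cos φ₁ = cos 24.7° / √7.1 = 0.9085/2.665 = 0.3410.
φ₁ = arccos(0.3410) ≈ 70.1°.

70.1°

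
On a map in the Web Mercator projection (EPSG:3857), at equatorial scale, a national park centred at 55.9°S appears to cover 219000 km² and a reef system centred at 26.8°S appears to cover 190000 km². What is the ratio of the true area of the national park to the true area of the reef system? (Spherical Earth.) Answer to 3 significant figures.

0.455

Mercator's areal exaggeration is sec²φ; hence true area = (apparent area) · cos²φ.
True area of national park: 219000 × cos²(55.9°) = 219000 × 0.3143 = 68840 km².
True area of reef system: 190000 × cos²(26.8°) = 190000 × 0.7967 = 151400 km².
Ratio = 68840 / 151400 ≈ 0.455.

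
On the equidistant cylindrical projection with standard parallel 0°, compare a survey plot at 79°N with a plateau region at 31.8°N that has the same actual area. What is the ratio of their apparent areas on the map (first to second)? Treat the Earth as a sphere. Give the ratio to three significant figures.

4.45

In the plate carrée (x = Rλ, y = Rφ), meridians are true-scale (h = 1) and parallels are stretched by k = sec φ.
Areal scale at 79°: h·k = 1.000 × 5.241 = 5.241.
Areal scale at 31.8°: h·k = 1.000 × 1.177 = 1.177.
Ratio = 5.241/1.177 ≈ 4.45.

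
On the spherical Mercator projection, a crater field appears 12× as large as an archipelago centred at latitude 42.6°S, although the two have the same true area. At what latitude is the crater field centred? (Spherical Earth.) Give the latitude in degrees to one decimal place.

On Mercator, (apparent₁)/(apparent₂) = sec²φ₁ / sec²φ₂ when true areas are equal.
cos²φ₂ / cos²φ₁ = 12  ⇒  cos φ₁ = cos 42.6° / √12 = 0.7361/3.464 = 0.2125.
φ₁ = arccos(0.2125) ≈ 77.7°.

77.7°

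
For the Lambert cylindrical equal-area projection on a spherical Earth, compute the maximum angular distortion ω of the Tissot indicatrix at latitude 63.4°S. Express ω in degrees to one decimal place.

83.5°

The Lambert cylindrical equal-area projection is the cylindrical equal-area projection with its standard parallel at the equator (φ₀ = 0). Cylindrical equal-area (φ₀ = 0°): h = cos φ / cos 0° along meridians, k = cos 0° / cos φ along parallels; h·k = 1.
At 63.4°: h = 0.4478, k = 2.233; principal scales a = 2.233, b = 0.4478.
sin(ω/2) = (a − b)/(a + b) = 1.786/2.681 = 0.6660, so ω = 2 arcsin(0.6660) ≈ 83.5°.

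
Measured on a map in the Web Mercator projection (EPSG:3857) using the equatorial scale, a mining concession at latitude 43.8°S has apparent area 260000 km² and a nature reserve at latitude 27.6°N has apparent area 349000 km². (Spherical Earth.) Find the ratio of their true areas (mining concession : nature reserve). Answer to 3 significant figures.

Mercator's areal exaggeration is sec²φ; hence true area = (apparent area) · cos²φ.
True area of mining concession: 260000 × cos²(43.8°) = 260000 × 0.5209 = 135400 km².
True area of nature reserve: 349000 × cos²(27.6°) = 349000 × 0.7854 = 274100 km².
Ratio = 135400 / 274100 ≈ 0.494.

0.494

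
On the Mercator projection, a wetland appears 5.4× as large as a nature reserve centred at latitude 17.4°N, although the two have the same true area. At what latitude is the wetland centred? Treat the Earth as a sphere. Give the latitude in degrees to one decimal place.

On Mercator, (apparent₁)/(apparent₂) = sec²φ₁ / sec²φ₂ when true areas are equal.
cos²φ₂ / cos²φ₁ = 5.4  ⇒  cos φ₁ = cos 17.4° / √5.4 = 0.9542/2.324 = 0.4106.
φ₁ = arccos(0.4106) ≈ 65.8°.

65.8°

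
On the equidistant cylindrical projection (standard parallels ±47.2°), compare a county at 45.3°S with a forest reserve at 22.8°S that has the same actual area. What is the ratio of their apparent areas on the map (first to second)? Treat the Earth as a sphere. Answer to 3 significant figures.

In the equirectangular projection with standard parallel φ₀ = 47.2° (x = Rλ cos φ₀, y = Rφ), meridians are true-scale (h = 1) and the parallel scale is k = cos φ₀ / cos φ.
Areal scale at 45.3°: h·k = 1.000 × 0.9659 = 0.9659.
Areal scale at 22.8°: h·k = 1.000 × 0.7370 = 0.7370.
Ratio = 0.9659/0.7370 ≈ 1.31.

1.31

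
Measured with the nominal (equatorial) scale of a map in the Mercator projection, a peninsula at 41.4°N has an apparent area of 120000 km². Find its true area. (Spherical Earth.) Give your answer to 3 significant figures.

67500 km²

The Mercator projection is conformal; its linear scale factor is the same in every direction and equals sec φ = 1/cos φ.
Areal scale = k² = sec²φ = 1/cos²(41.4°) = 1/0.7501² = 1.777.
True area = apparent / (areal scale) = 120000 / 1.777 ≈ 67500 km².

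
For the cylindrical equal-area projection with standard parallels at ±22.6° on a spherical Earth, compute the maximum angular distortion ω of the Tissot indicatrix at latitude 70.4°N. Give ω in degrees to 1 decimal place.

100.1°

For cylindrical equal-area with standard parallel φ₀, h = cos φ / cos φ₀ and k = cos φ₀ / cos φ, so h·k = 1.
At 70.4°: h = 0.3634, k = 2.752; principal scales a = 2.752, b = 0.3634.
sin(ω/2) = (a − b)/(a + b) = 2.389/3.115 = 0.7667, so ω = 2 arcsin(0.7667) ≈ 100.1°.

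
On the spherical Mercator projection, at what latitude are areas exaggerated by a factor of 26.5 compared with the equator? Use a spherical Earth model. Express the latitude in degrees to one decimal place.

Mercator areal scale is sec²φ.
sec²φ = 26.5  ⇒  cos²φ = 0.03774  ⇒  cos φ = 0.1943.
φ = arccos(0.1943) ≈ 78.8°.

78.8°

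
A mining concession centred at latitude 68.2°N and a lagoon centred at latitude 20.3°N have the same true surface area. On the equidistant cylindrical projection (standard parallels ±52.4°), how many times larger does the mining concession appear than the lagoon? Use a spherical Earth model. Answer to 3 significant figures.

In the equirectangular projection with standard parallel φ₀ = 52.4° (x = Rλ cos φ₀, y = Rφ), meridians are true-scale (h = 1) and the parallel scale is k = cos φ₀ / cos φ.
Areal scale at 68.2°: h·k = 1.000 × 1.643 = 1.643.
Areal scale at 20.3°: h·k = 1.000 × 0.6506 = 0.6506.
Ratio = 1.643/0.6506 ≈ 2.53.

2.53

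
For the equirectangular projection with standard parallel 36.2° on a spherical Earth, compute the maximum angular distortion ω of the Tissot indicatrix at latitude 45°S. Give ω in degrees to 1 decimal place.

7.6°

In the equirectangular projection with standard parallel φ₀ = 36.2° (x = Rλ cos φ₀, y = Rφ), meridians are true-scale (h = 1) and the parallel scale is k = cos φ₀ / cos φ.
At 45°: h = 1.000, k = 1.141; principal scales a = 1.141, b = 1.000.
sin(ω/2) = (a − b)/(a + b) = 0.1412/2.141 = 0.06595, so ω = 2 arcsin(0.06595) ≈ 7.6°.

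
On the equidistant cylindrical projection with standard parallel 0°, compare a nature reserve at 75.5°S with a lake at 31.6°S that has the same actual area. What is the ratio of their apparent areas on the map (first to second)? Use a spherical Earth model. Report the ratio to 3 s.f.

For the equirectangular projection with φ₀ = 0 (plate carrée), h = 1 along meridians and k = sec φ along parallels.
Areal scale at 75.5°: h·k = 1.000 × 3.994 = 3.994.
Areal scale at 31.6°: h·k = 1.000 × 1.174 = 1.174.
Ratio = 3.994/1.174 ≈ 3.40.

3.40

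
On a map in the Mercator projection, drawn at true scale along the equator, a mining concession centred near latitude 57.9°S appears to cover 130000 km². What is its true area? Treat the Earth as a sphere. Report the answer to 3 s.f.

36700 km²

Mercator is conformal, so the point scale is isotropic: h = k = sec φ = 1/cos φ.
Areal scale = k² = sec²φ = 1/cos²(57.9°) = 1/0.5314² = 3.541.
True area = apparent / (areal scale) = 130000 / 3.541 ≈ 36700 km².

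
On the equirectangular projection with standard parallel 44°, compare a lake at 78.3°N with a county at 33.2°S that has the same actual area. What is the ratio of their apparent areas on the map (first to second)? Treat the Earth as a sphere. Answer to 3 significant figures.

With standard parallel φ₀ = 44°, the equirectangular projection gives x = Rλ cos φ₀, y = Rφ, so h = 1 and k = cos 44° / cos φ.
Areal scale at 78.3°: h·k = 1.000 × 3.547 = 3.547.
Areal scale at 33.2°: h·k = 1.000 × 0.8597 = 0.8597.
Ratio = 3.547/0.8597 ≈ 4.13.

4.13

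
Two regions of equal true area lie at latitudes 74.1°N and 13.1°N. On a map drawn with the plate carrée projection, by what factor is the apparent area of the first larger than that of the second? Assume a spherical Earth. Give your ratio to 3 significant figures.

Plate carrée maps x = Rλ, y = Rφ. The meridian scale is h = 1 and the parallel scale is k = 1/cos φ = sec φ.
Areal scale at 74.1°: h·k = 1.000 × 3.650 = 3.650.
Areal scale at 13.1°: h·k = 1.000 × 1.027 = 1.027.
Ratio = 3.650/1.027 ≈ 3.56.

3.56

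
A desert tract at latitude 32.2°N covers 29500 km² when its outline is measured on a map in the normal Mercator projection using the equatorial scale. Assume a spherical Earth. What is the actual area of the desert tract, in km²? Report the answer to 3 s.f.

For Mercator, h = k = sec φ (a conformal cylindrical projection has a single point scale, 1/cos φ).
Areal scale = k² = sec²φ = 1/cos²(32.2°) = 1/0.8462² = 1.397.
True area = apparent / (areal scale) = 29500 / 1.397 ≈ 21100 km².

21100 km²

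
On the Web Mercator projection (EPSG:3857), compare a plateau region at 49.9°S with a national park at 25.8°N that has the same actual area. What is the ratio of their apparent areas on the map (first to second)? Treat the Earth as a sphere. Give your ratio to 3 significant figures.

1.95

On Mercator, area is exaggerated by sec²φ = 1/cos²φ.
At 49.9°: sec²(49.9°) = 1/0.6441² = 2.410.
At 25.8°: sec²(25.8°) = 1/0.9003² = 1.234.
Ratio = 2.410/1.234 = cos²(25.8°)/cos²(49.9°) ≈ 1.95.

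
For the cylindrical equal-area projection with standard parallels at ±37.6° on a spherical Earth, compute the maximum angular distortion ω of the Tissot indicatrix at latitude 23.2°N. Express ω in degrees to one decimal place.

17.0°

A cylindrical equal-area projection with standard parallel φ₀ has meridian scale h = cos φ / cos φ₀ and parallel scale k = cos φ₀ / cos φ (so areas are preserved, h·k = 1).
At 23.2°: h = 1.160, k = 0.8620; principal scales a = 1.160, b = 0.8620.
sin(ω/2) = (a − b)/(a + b) = 0.2981/2.022 = 0.1474, so ω = 2 arcsin(0.1474) ≈ 17.0°.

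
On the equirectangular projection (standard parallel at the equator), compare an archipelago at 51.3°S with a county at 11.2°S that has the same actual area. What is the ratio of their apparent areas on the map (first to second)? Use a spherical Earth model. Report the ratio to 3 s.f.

In the plate carrée (x = Rλ, y = Rφ), meridians are true-scale (h = 1) and parallels are stretched by k = sec φ.
Areal scale at 51.3°: h·k = 1.000 × 1.599 = 1.599.
Areal scale at 11.2°: h·k = 1.000 × 1.019 = 1.019.
Ratio = 1.599/1.019 ≈ 1.57.

1.57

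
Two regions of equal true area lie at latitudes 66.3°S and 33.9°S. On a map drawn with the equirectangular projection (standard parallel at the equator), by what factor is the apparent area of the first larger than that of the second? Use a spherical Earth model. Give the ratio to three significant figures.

2.06

For the equirectangular projection with φ₀ = 0 (plate carrée), h = 1 along meridians and k = sec φ along parallels.
Areal scale at 66.3°: h·k = 1.000 × 2.488 = 2.488.
Areal scale at 33.9°: h·k = 1.000 × 1.205 = 1.205.
Ratio = 2.488/1.205 ≈ 2.06.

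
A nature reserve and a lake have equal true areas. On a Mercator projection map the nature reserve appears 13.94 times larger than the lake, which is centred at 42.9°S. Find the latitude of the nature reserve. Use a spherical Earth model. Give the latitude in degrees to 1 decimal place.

78.7°

For equal true areas on Mercator, apparent areas scale as sec²φ, so the ratio is cos²φ₂ / cos²φ₁.
cos²φ₂ / cos²φ₁ = 13.94  ⇒  cos φ₁ = cos 42.9° / √13.94 = 0.7325/3.734 = 0.1962.
φ₁ = arccos(0.1962) ≈ 78.7°.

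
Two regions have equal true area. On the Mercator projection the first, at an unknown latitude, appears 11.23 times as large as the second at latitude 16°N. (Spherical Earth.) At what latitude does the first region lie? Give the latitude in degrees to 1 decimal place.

73.3°

On Mercator, (apparent₁)/(apparent₂) = sec²φ₁ / sec²φ₂ when true areas are equal.
cos²φ₂ / cos²φ₁ = 11.23  ⇒  cos φ₁ = cos 16° / √11.23 = 0.9613/3.351 = 0.2868.
φ₁ = arccos(0.2868) ≈ 73.3°.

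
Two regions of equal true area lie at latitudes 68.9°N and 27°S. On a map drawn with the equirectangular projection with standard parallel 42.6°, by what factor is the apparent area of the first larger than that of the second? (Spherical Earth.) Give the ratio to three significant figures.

2.48

With standard parallel φ₀ = 42.6°, the equirectangular projection gives x = Rλ cos φ₀, y = Rφ, so h = 1 and k = cos 42.6° / cos φ.
Areal scale at 68.9°: h·k = 1.000 × 2.045 = 2.045.
Areal scale at 27°: h·k = 1.000 × 0.8261 = 0.8261.
Ratio = 2.045/0.8261 ≈ 2.48.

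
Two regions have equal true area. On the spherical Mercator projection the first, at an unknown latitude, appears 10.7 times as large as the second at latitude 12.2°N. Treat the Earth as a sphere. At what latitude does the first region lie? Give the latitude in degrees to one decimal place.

72.6°

On Mercator, (apparent₁)/(apparent₂) = sec²φ₁ / sec²φ₂ when true areas are equal.
cos²φ₂ / cos²φ₁ = 10.7  ⇒  cos φ₁ = cos 12.2° / √10.7 = 0.9774/3.271 = 0.2988.
φ₁ = arccos(0.2988) ≈ 72.6°.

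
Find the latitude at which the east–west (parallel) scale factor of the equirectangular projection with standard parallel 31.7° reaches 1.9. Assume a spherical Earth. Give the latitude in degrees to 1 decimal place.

The equidistant cylindrical projection with φ₀ = 31.7° has h = 1 (meridians true) and k = cos φ₀ / cos φ along parallels.
k = cos φ₀ / cos φ = 1.9  ⇒  cos φ = cos 31.7° / 1.9 = 0.4478.
φ = arccos(0.4478) ≈ 63.4°.

63.4°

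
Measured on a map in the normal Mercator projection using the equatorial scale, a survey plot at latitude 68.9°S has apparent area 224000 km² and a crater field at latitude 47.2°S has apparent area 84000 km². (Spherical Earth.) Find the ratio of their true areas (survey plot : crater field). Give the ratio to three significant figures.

0.749

Since Mercator area scale is 1/cos²φ, the true area equals the apparent area multiplied by cos²φ.
True area of survey plot: 224000 × cos²(68.9°) = 224000 × 0.1296 = 29030 km².
True area of crater field: 84000 × cos²(47.2°) = 84000 × 0.4616 = 38780 km².
Ratio = 29030 / 38780 ≈ 0.749.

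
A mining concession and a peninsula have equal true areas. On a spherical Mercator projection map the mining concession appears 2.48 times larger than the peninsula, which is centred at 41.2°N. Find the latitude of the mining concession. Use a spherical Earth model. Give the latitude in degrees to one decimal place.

61.5°

For equal true areas on Mercator, apparent areas scale as sec²φ, so the ratio is cos²φ₂ / cos²φ₁.
cos²φ₂ / cos²φ₁ = 2.48  ⇒  cos φ₁ = cos 41.2° / √2.48 = 0.7524/1.575 = 0.4778.
φ₁ = arccos(0.4778) ≈ 61.5°.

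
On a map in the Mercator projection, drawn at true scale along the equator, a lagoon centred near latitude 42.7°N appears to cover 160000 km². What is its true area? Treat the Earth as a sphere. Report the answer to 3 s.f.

Mercator is conformal, so the point scale is isotropic: h = k = sec φ = 1/cos φ.
Areal scale = k² = sec²φ = 1/cos²(42.7°) = 1/0.7349² = 1.852.
True area = apparent / (areal scale) = 160000 / 1.852 ≈ 86400 km².

86400 km²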